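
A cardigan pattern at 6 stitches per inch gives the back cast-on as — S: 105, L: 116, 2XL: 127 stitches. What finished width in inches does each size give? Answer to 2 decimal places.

S 17.50 inches; L 19.33 inches; 2XL 21.17 inches.

6/1 = 6 sts per in.
S: 105 / 6 = 17.500 → 17.50 in.
L: 116 / 6 = 19.333 → 19.33 in.
2XL: 127 / 6 = 21.167 → 21.17 in.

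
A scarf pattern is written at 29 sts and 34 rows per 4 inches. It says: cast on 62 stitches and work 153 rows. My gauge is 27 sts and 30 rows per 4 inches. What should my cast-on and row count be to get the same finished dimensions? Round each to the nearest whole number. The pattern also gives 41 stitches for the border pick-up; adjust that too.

Cast on 58 stitches; work 135 rows; border pick-up 38 stitches.

Stitches: 62 × 27/29 = 57.72 → 58.
Rows: 153 × 30/34 = 135.00 → 135.
border pick-up: 41 × 27/29 = 38.17 → 38.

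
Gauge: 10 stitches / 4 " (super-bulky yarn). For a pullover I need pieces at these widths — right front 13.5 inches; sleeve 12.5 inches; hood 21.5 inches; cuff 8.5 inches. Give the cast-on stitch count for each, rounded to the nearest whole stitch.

right front 34; sleeve 31; hood 54; cuff 21.

Rate = 10/4 = 2.5 sts per in.
right front: 13.5 × 2.5 = 33.75 → 34.
sleeve: 12.5 × 2.5 = 31.25 → 31.
hood: 21.5 × 2.5 = 53.75 → 54.
cuff: 8.5 × 2.5 = 21.25 → 21.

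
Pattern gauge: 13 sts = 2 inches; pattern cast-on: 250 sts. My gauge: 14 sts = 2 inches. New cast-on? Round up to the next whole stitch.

Scale factor = 14 / 13 = 1.077.
250 × 14 / 13 = 269.23 sts.
→ 270 sts.

270 stitches.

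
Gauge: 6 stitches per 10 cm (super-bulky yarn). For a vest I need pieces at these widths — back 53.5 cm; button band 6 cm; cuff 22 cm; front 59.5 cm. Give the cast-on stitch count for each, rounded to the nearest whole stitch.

back 32; button band 4; cuff 13; front 36.

Rate = 6/10 = 0.6 sts per cm.
back: 53.5 × 0.6 = 32.10 → 32.
button band: 6 × 0.6 = 3.60 → 4.
cuff: 22 × 0.6 = 13.20 → 13.
front: 59.5 × 0.6 = 35.70 → 36.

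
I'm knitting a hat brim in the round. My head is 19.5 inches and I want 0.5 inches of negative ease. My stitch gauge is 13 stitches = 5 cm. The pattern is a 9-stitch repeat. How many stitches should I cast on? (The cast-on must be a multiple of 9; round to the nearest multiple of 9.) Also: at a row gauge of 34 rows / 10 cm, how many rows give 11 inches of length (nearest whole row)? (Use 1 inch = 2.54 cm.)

Finished = 19.5 − 0.5 = 19 inches.
19 inches × 2.54 = 48.26 cm.
13/5 = 2.6 sts per cm; 48.26 × 2.6 = 125.48 sts.
Nearest multiple of 9 → 126.
11 inches = 27.94 cm; × 3.4 = 95.00 → 95 rows.

Cast on 126 stitches; work 95 rows.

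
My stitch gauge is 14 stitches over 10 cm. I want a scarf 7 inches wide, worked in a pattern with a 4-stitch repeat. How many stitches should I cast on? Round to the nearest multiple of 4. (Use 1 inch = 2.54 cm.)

7 in = 7 × 2.54 = 17.78 cm.
14 / 10 = 1.4 sts/cm.
17.78 × 1.4 = 24.89 sts.
→ 24.

Cast on 24 stitches.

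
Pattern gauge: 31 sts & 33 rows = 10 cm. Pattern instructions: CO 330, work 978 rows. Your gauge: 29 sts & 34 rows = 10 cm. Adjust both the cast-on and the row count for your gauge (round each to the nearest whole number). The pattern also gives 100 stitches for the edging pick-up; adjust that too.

Cast on 309 stitches; work 1008 rows; edging pick-up 94 stitches.

Stitches: 330 × 29/31 = 308.71 → 309.
Rows: 978 × 34/33 = 1007.64 → 1008.
edging pick-up: 100 × 29/31 = 93.55 → 94.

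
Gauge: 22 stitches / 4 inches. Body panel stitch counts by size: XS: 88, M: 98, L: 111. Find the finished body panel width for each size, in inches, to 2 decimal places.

22/4 = 5.5 sts per in.
XS: 88 / 5.5 = 16.000 → 16.00 in.
M: 98 / 5.5 = 17.818 → 17.82 in.
L: 111 / 5.5 = 20.182 → 20.18 in.

XS 16.00 inches; M 17.82 inches; L 20.18 inches.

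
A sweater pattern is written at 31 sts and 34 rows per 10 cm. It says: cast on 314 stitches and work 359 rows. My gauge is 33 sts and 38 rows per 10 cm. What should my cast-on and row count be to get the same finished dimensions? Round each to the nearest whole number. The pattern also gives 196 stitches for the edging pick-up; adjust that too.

Cast on 334 stitches; work 401 rows; edging pick-up 209 stitches.

Stitches: 314 × 33/31 = 334.26 → 334.
Rows: 359 × 38/34 = 401.24 → 401.
edging pick-up: 196 × 33/31 = 208.65 → 209.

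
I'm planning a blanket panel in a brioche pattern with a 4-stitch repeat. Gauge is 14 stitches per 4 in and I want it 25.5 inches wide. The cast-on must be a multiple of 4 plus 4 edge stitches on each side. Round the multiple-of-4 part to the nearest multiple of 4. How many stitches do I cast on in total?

88 stitches.

14 / 4 = 3.5 sts per inch.
25.5 × 3.5 = 89.25 sts.
Less 8 edge sts → 81.25 for the repeat.
Nearest multiple of 4: 80.
Add back 8 edge sts → 88.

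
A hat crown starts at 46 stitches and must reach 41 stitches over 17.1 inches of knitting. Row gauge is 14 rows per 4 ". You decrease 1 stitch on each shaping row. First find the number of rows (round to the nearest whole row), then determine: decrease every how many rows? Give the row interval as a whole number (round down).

Decrease every 12th row.

Rows = 17.1 × 3.5 = 59.9 → 60 rows.
Stitches to remove: 5 → 5 shaping rows (at 1 st each).
60 / 5 = 12.00 → every 12 rows.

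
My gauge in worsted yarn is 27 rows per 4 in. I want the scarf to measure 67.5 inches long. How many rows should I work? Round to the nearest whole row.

27 rows / 4 in = 6.75 rows per inch.
67.5 × 6.75 = 455.62 rows.
Round to nearest → 456.

Knit 456 rows.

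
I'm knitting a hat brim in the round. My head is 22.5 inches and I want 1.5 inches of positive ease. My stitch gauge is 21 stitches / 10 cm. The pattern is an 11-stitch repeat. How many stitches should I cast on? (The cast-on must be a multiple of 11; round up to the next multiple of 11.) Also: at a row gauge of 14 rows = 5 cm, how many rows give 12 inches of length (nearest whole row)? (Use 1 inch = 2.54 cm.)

Finished = 22.5 + 1.5 = 24 inches.
24 inches × 2.54 = 60.96 cm.
21/10 = 2.1 sts per cm; 60.96 × 2.1 = 128.02 sts.
Next multiple of 11 → 132.
12 inches = 30.48 cm; × 2.8 = 85.34 → 85 rows.

Cast on 132 stitches; work 85 rows.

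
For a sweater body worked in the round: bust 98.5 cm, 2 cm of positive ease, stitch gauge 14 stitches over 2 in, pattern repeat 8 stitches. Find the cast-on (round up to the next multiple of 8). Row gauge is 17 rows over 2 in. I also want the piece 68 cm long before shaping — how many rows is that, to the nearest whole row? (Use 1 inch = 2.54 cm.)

Finished = 98.5 + 2 = 100.5 cm.
100.5 cm × 1/2.54 = 39.57 inches.
14/2 = 7 sts per in; 39.57 × 7 = 276.97 sts.
Next multiple of 8 → 280.
68 cm = 26.77 inches; × 8.5 = 227.56 → 228 rows.

Cast on 280 stitches; work 228 rows.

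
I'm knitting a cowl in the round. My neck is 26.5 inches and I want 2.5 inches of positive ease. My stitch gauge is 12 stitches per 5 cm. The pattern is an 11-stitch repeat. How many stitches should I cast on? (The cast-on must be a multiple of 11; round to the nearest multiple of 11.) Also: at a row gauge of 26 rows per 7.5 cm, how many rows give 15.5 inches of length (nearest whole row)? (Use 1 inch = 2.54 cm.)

Finished = 26.5 + 2.5 = 29 inches.
29 inches × 2.54 = 73.66 cm.
12/5 = 2.4 sts per cm; 73.66 × 2.4 = 176.78 sts.
Nearest multiple of 11 → 176.
15.5 inches = 39.37 cm; × 3.467 = 136.48 → 136 rows.

Cast on 176 stitches; work 136 rows.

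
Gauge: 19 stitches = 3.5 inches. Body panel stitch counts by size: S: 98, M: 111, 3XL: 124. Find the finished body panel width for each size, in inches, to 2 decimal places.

S 18.05 inches; M 20.45 inches; 3XL 22.84 inches.

19/3.5 = 5.429 sts per in.
S: 98 / 5.429 = 18.053 → 18.05 in.
M: 111 / 5.429 = 20.447 → 20.45 in.
3XL: 124 / 5.429 = 22.842 → 22.84 in.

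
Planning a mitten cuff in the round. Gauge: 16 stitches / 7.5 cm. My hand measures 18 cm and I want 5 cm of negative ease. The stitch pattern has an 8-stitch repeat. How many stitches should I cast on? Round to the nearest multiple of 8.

24 stitches.

Finished = 18 − 5 = 13 cm.
16 / 7.5 = 2.133 sts/cm.
13 × 2.133 = 27.73 sts.
Nearest multiple of 8: 24.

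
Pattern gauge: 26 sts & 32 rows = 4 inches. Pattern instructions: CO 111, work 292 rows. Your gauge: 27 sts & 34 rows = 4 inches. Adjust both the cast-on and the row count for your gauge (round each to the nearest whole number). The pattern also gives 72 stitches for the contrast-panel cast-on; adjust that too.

Stitches: 111 × 27/26 = 115.27 → 115.
Rows: 292 × 34/32 = 310.25 → 310.
contrast-panel cast-on: 72 × 27/26 = 74.77 → 75.

Cast on 115 stitches; work 310 rows; contrast-panel cast-on 75 stitches.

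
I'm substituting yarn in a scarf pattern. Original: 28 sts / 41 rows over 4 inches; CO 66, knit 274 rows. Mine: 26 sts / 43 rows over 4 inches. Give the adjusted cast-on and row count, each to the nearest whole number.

Cast on 61 stitches; work 287 rows.

Stitches: 66 × 26/28 = 61.29 → 61.
Rows: 274 × 43/41 = 287.37 → 287.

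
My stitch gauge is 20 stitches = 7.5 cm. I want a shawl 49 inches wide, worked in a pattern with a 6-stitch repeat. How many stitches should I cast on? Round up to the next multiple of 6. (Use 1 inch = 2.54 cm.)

49 in = 49 × 2.54 = 124.46 cm.
20 / 7.5 = 2.667 sts/cm.
124.46 × 2.667 = 331.89 sts.
→ 336.

336 stitches.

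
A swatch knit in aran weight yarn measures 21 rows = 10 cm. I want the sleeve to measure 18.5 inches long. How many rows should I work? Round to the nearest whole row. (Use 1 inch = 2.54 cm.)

Work 99 rows.

18.5 in = 46.99 cm.
21 rows / 10 cm = 2.1 rows per cm.
46.99 × 2.1 = 98.68 rows.
Round to nearest → 99.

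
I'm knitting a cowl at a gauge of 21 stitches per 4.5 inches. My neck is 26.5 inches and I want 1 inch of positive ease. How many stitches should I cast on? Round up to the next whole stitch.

129 stitches.

Finished = 26.5 + 1 = 27.5 in.
21 / 4.5 = 4.667 sts per inch.
27.50 × 4.667 = 128.33 sts.
→ 129 sts.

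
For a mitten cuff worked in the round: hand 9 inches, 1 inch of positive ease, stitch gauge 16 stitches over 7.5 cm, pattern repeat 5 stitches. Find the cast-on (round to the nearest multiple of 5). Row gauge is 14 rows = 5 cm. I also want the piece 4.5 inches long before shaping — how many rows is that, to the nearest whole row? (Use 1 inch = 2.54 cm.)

Cast on 55 stitches; work 32 rows.

Finished = 9 + 1 = 10 inches.
10 inches × 2.54 = 25.40 cm.
16/7.5 = 2.133 sts per cm; 25.40 × 2.133 = 54.19 sts.
Nearest multiple of 5 → 55.
4.5 inches = 11.43 cm; × 2.8 = 32.00 → 32 rows.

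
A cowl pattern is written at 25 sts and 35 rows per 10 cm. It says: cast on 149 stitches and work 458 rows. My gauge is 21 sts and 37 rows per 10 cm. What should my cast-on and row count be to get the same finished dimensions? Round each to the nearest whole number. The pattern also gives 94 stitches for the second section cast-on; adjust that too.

Cast on 125 stitches; work 484 rows; second section cast-on 79 stitches.

Stitches: 149 × 21/25 = 125.16 → 125.
Rows: 458 × 37/35 = 484.17 → 484.
second section cast-on: 94 × 21/25 = 78.96 → 79.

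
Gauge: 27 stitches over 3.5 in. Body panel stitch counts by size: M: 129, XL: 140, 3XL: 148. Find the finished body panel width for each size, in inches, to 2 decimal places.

27/3.5 = 7.714 sts per in.
M: 129 / 7.714 = 16.722 → 16.72 in.
XL: 140 / 7.714 = 18.148 → 18.15 in.
3XL: 148 / 7.714 = 19.185 → 19.19 in.

M 16.72 inches; XL 18.15 inches; 3XL 19.19 inches.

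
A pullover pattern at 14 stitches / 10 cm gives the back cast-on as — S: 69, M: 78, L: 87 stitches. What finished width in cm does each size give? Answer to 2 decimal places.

S 49.29 cm; M 55.71 cm; L 62.14 cm.

14/10 = 1.4 sts per cm.
S: 69 / 1.4 = 49.286 → 49.29 cm.
M: 78 / 1.4 = 55.714 → 55.71 cm.
L: 87 / 1.4 = 62.143 → 62.14 cm.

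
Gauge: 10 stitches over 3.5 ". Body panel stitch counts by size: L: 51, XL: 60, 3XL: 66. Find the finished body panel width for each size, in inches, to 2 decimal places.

L 17.85 inches; XL 21.00 inches; 3XL 23.10 inches.

10/3.5 = 2.857 sts per in.
L: 51 / 2.857 = 17.850 → 17.85 in.
XL: 60 / 2.857 = 21.000 → 21.00 in.
3XL: 66 / 2.857 = 23.100 → 23.10 in.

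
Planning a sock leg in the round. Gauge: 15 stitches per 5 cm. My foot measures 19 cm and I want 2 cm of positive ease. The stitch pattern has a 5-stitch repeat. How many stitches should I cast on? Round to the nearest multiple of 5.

Cast on 65 stitches.

Finished = 19 + 2 = 21 cm.
15 / 5 = 3 sts/cm.
21 × 3 = 63.00 sts.
Nearest multiple of 5: 65.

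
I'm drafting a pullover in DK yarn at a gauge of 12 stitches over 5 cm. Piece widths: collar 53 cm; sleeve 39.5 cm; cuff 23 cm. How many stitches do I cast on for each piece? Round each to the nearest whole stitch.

Rate = 12/5 = 2.4 sts per cm.
collar: 53 × 2.4 = 127.20 → 127.
sleeve: 39.5 × 2.4 = 94.80 → 95.
cuff: 23 × 2.4 = 55.20 → 55.

collar 127; sleeve 95; cuff 55.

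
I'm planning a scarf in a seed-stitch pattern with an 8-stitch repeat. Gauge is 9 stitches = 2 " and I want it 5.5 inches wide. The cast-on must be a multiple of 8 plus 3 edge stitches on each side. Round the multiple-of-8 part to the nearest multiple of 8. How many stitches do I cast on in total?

22 stitches.

9 / 2 = 4.5 sts per inch.
5.5 × 4.5 = 24.75 sts.
Less 6 edge sts → 18.75 for the repeat.
Nearest multiple of 8: 16.
Add back 6 edge sts → 22.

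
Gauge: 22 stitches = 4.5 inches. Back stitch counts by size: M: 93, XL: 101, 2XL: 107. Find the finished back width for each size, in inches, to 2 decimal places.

M 19.02 inches; XL 20.66 inches; 2XL 21.89 inches.

22/4.5 = 4.889 sts per in.
M: 93 / 4.889 = 19.023 → 19.02 in.
XL: 101 / 4.889 = 20.659 → 20.66 in.
2XL: 107 / 4.889 = 21.886 → 21.89 in.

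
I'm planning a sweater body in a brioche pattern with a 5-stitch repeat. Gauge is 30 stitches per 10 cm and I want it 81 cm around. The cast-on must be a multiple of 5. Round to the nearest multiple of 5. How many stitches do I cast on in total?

245 stitches.

30 / 10 = 3 sts per cm.
81 × 3 = 243.00 sts.
Nearest multiple of 5: 245.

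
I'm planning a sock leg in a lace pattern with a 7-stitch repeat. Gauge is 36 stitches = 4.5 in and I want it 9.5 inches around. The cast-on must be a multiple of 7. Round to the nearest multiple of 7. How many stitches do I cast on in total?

36 / 4.5 = 8 sts per inch.
9.5 × 8 = 76.00 sts.
Nearest multiple of 7: 77.

CO 77 sts.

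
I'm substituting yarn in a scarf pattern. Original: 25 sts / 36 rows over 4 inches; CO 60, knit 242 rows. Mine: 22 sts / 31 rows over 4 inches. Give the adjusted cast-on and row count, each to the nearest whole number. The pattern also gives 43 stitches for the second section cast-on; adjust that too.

Stitches: 60 × 22/25 = 52.80 → 53.
Rows: 242 × 31/36 = 208.39 → 208.
second section cast-on: 43 × 22/25 = 37.84 → 38.

Cast on 53 stitches; work 208 rows; second section cast-on 38 stitches.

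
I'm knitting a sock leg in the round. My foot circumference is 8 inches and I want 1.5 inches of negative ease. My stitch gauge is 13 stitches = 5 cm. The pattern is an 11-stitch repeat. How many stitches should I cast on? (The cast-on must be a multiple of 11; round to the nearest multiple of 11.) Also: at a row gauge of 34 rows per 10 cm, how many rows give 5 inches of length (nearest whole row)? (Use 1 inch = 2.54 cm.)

Finished = 8 − 1.5 = 6.5 inches.
6.5 inches × 2.54 = 16.51 cm.
13/5 = 2.6 sts per cm; 16.51 × 2.6 = 42.93 sts.
Nearest multiple of 11 → 44.
5 inches = 12.70 cm; × 3.4 = 43.18 → 43 rows.

Cast on 44 stitches; work 43 rows.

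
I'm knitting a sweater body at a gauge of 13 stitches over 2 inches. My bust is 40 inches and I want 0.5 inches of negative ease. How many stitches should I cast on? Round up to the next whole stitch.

Cast on 257 stitches.

Finished = 40 − 0.5 = 39.5 in.
13 / 2 = 6.5 sts per inch.
39.50 × 6.5 = 256.75 sts.
→ 257 sts.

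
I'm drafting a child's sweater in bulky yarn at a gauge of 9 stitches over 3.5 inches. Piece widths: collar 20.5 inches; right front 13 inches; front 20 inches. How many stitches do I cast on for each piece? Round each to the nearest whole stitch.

collar 53; right front 33; front 51.

Rate = 9/3.5 = 2.571 sts per in.
collar: 20.5 × 2.571 = 52.71 → 53.
right front: 13 × 2.571 = 33.43 → 33.
front: 20 × 2.571 = 51.43 → 51.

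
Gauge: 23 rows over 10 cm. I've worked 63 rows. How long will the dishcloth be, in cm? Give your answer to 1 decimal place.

27.4 cm.

23 rows / 10 cm = 2.3 rows per cm.
63 / 2.3 = 27.39 cm.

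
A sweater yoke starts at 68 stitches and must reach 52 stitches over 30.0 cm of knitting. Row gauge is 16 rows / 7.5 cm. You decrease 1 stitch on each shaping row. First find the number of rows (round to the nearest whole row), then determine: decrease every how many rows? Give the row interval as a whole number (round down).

Decrease every 4th row.

Rows = 30.0 × 2.133 = 64.0 → 64 rows.
Stitches to remove: 16 → 16 shaping rows (at 1 st each).
64 / 16 = 4.00 → every 4 rows.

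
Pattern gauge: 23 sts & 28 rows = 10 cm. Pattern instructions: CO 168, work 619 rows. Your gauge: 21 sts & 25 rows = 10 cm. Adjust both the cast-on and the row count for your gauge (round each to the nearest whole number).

Cast on 153 stitches; work 553 rows.

Stitches: 168 × 21/23 = 153.39 → 153.
Rows: 619 × 25/28 = 552.68 → 553.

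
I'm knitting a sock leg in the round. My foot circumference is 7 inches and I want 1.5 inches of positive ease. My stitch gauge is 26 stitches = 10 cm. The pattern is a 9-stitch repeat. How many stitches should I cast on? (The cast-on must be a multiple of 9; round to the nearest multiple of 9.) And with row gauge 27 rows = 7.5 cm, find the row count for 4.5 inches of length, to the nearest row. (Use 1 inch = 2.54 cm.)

Cast on 54 stitches; work 41 rows.

Finished = 7 + 1.5 = 8.5 inches.
8.5 inches × 2.54 = 21.59 cm.
26/10 = 2.6 sts per cm; 21.59 × 2.6 = 56.13 sts.
Nearest multiple of 9 → 54.
4.5 inches = 11.43 cm; × 3.6 = 41.15 → 41 rows.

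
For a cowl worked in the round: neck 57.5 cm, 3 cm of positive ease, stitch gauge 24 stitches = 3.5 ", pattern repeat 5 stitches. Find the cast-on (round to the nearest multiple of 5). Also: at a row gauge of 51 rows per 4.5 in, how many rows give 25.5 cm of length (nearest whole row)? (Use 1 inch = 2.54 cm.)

Cast on 165 stitches; work 114 rows.

Finished = 57.5 + 3 = 60.5 cm.
60.5 cm × 1/2.54 = 23.82 inches.
24/3.5 = 6.857 sts per in; 23.82 × 6.857 = 163.33 sts.
Nearest multiple of 5 → 165.
25.5 cm = 10.04 inches; × 11.333 = 113.78 → 114 rows.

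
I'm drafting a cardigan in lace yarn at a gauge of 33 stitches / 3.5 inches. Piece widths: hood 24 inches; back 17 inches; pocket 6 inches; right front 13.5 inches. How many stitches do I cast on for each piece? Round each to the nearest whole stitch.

hood 226; back 160; pocket 57; right front 127.

Rate = 33/3.5 = 9.429 sts per in.
hood: 24 × 9.429 = 226.29 → 226.
back: 17 × 9.429 = 160.29 → 160.
pocket: 6 × 9.429 = 56.57 → 57.
right front: 13.5 × 9.429 = 127.29 → 127.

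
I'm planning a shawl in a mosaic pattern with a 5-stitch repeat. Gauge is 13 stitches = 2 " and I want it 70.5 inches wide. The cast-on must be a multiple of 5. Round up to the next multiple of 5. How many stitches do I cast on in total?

Cast on 460 stitches.

13 / 2 = 6.5 sts per inch.
70.5 × 6.5 = 458.25 sts.
Next multiple of 5: 460.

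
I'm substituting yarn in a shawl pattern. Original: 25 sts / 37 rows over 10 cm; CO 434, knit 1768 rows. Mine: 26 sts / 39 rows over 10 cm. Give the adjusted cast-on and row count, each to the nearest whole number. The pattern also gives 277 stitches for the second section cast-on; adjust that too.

Cast on 451 stitches; work 1864 rows; second section cast-on 288 stitches.

Stitches: 434 × 26/25 = 451.36 → 451.
Rows: 1768 × 39/37 = 1863.57 → 1864.
second section cast-on: 277 × 26/25 = 288.08 → 288.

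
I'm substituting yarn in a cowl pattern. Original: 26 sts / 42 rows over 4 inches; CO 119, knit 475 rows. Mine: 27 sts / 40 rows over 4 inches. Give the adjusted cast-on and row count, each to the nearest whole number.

Stitches: 119 × 27/26 = 123.58 → 124.
Rows: 475 × 40/42 = 452.38 → 452.

Cast on 124 stitches; work 452 rows.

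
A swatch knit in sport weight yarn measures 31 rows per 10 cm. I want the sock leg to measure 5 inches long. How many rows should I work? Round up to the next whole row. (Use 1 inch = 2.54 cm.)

5 in = 12.70 cm.
31 rows / 10 cm = 3.1 rows per cm.
12.70 × 3.1 = 39.37 rows.
Round up → 40.

40 rows.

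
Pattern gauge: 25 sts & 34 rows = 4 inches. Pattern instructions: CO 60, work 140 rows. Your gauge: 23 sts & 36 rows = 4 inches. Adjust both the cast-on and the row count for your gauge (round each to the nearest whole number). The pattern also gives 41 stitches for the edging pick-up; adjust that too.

Cast on 55 stitches; work 148 rows; edging pick-up 38 stitches.

Stitches: 60 × 23/25 = 55.20 → 55.
Rows: 140 × 36/34 = 148.24 → 148.
edging pick-up: 41 × 23/25 = 37.72 → 38.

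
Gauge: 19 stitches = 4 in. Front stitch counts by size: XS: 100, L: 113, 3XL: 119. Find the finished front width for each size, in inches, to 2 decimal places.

19/4 = 4.75 sts per in.
XS: 100 / 4.75 = 21.053 → 21.05 in.
L: 113 / 4.75 = 23.789 → 23.79 in.
3XL: 119 / 4.75 = 25.053 → 25.05 in.

XS 21.05 inches; L 23.79 inches; 3XL 25.05 inches.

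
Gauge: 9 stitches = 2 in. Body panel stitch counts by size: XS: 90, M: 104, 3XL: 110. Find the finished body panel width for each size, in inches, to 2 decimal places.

XS 20.00 inches; M 23.11 inches; 3XL 24.44 inches.

9/2 = 4.5 sts per in.
XS: 90 / 4.5 = 20.000 → 20.00 in.
M: 104 / 4.5 = 23.111 → 23.11 in.
3XL: 110 / 4.5 = 24.444 → 24.44 in.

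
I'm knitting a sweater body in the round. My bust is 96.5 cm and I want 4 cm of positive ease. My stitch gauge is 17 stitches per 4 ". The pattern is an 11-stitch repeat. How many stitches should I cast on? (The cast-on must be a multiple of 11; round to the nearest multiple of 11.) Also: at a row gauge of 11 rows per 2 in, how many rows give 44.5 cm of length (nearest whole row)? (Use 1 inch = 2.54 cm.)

Cast on 165 stitches; work 96 rows.

Finished = 96.5 + 4 = 100.5 cm.
100.5 cm × 1/2.54 = 39.57 inches.
17/4 = 4.25 sts per in; 39.57 × 4.25 = 168.16 sts.
Nearest multiple of 11 → 165.
44.5 cm = 17.52 inches; × 5.5 = 96.36 → 96 rows.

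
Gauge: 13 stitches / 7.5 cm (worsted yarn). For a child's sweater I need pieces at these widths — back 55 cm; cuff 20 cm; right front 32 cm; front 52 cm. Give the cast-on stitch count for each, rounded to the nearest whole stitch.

back 95; cuff 35; right front 55; front 90.

Rate = 13/7.5 = 1.733 sts per cm.
back: 55 × 1.733 = 95.33 → 95.
cuff: 20 × 1.733 = 34.67 → 35.
right front: 32 × 1.733 = 55.47 → 55.
front: 52 × 1.733 = 90.13 → 90.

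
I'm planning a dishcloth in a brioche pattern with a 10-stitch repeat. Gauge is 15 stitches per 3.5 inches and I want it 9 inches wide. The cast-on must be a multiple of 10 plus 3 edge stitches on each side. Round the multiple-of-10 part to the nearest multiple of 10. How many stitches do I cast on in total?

15 / 3.5 = 4.286 sts per inch.
9 × 4.286 = 38.57 sts.
Less 6 edge sts → 32.57 for the repeat.
Nearest multiple of 10: 30.
Add back 6 edge sts → 36.

CO 36 sts.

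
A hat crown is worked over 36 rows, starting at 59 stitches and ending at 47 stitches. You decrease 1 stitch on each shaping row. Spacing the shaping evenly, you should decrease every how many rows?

Stitches to remove: |47 − 59| = 12.
Shaping rows needed: 12 / 1 = 12.
36 rows / 12 = every 3 rows.

Decrease every 3rd row.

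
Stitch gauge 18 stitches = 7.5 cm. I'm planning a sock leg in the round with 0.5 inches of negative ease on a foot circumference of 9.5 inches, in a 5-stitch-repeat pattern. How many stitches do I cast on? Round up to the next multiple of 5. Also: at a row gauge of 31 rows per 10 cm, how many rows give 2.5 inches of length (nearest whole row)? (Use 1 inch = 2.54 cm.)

Finished = 9.5 − 0.5 = 9 inches.
9 inches × 2.54 = 22.86 cm.
18/7.5 = 2.4 sts per cm; 22.86 × 2.4 = 54.86 sts.
Next multiple of 5 → 55.
2.5 inches = 6.35 cm; × 3.1 = 19.68 → 20 rows.

Cast on 55 stitches; work 20 rows.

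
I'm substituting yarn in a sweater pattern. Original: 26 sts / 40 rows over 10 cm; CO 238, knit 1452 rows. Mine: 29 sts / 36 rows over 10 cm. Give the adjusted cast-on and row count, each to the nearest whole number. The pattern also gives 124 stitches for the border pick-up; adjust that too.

Stitches: 238 × 29/26 = 265.46 → 265.
Rows: 1452 × 36/40 = 1306.80 → 1307.
border pick-up: 124 × 29/26 = 138.31 → 138.

Cast on 265 stitches; work 1307 rows; border pick-up 138 stitches.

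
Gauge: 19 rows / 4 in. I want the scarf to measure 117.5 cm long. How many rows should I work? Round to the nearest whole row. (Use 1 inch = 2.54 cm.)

117.5 cm = 46.26 in.
19 rows / 4 in = 4.75 rows per inch.
46.26 × 4.75 = 219.73 rows.
Round to nearest → 220.

Work 220 rows.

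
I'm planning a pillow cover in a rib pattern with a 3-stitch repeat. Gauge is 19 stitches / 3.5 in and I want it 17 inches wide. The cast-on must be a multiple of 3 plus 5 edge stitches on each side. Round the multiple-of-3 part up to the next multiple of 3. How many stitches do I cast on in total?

94 stitches.

19 / 3.5 = 5.429 sts per inch.
17 × 5.429 = 92.29 sts.
Less 10 edge sts → 82.29 for the repeat.
Next multiple of 3: 84.
Add back 10 edge sts → 94.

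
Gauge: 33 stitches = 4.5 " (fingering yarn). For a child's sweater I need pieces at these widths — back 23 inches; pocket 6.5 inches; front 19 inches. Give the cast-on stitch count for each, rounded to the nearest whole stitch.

back 169; pocket 48; front 139.

Rate = 33/4.5 = 7.333 sts per in.
back: 23 × 7.333 = 168.67 → 169.
pocket: 6.5 × 7.333 = 47.67 → 48.
front: 19 × 7.333 = 139.33 → 139.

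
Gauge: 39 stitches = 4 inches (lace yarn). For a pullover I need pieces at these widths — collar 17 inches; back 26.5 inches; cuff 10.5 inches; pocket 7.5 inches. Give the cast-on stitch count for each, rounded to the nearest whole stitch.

collar 166; back 258; cuff 102; pocket 73.

Rate = 39/4 = 9.75 sts per in.
collar: 17 × 9.75 = 165.75 → 166.
back: 26.5 × 9.75 = 258.38 → 258.
cuff: 10.5 × 9.75 = 102.38 → 102.
pocket: 7.5 × 9.75 = 73.12 → 73.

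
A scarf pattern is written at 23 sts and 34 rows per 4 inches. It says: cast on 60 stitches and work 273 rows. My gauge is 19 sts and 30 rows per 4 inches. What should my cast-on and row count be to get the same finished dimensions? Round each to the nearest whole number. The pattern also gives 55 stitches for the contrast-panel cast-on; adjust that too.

Cast on 50 stitches; work 241 rows; contrast-panel cast-on 45 stitches.

Stitches: 60 × 19/23 = 49.57 → 50.
Rows: 273 × 30/34 = 240.88 → 241.
contrast-panel cast-on: 55 × 19/23 = 45.43 → 45.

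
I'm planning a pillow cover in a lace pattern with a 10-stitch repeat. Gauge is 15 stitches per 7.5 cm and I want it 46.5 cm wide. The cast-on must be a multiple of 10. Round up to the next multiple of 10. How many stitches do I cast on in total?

Cast on 100 stitches.

15 / 7.5 = 2 sts per cm.
46.5 × 2 = 93.00 sts.
Next multiple of 10: 100.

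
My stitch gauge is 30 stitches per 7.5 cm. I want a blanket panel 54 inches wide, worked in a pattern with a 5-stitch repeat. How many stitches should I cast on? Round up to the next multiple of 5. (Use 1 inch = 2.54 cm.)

Cast on 550 stitches.

54 in = 54 × 2.54 = 137.16 cm.
30 / 7.5 = 4 sts/cm.
137.16 × 4 = 548.64 sts.
→ 550.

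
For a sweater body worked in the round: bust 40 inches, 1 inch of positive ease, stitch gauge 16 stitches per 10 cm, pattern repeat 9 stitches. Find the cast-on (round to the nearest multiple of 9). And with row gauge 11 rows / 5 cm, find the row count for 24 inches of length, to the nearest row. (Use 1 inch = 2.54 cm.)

Finished = 40 + 1 = 41 inches.
41 inches × 2.54 = 104.14 cm.
16/10 = 1.6 sts per cm; 104.14 × 1.6 = 166.62 sts.
Nearest multiple of 9 → 171.
24 inches = 60.96 cm; × 2.2 = 134.11 → 134 rows.

Cast on 171 stitches; work 134 rows.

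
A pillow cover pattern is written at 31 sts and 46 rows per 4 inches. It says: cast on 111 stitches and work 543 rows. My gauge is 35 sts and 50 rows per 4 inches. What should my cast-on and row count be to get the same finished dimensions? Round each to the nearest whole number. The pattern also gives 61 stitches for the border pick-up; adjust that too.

Cast on 125 stitches; work 590 rows; border pick-up 69 stitches.

Stitches: 111 × 35/31 = 125.32 → 125.
Rows: 543 × 50/46 = 590.22 → 590.
border pick-up: 61 × 35/31 = 68.87 → 69.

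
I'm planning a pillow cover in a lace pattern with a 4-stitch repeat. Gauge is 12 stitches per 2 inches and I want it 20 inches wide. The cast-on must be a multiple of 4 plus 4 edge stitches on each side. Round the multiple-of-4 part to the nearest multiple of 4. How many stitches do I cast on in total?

CO 120 sts.

12 / 2 = 6 sts per inch.
20 × 6 = 120.00 sts.
Less 8 edge sts → 112.00 for the repeat.
Nearest multiple of 4: 112.
Add back 8 edge sts → 120.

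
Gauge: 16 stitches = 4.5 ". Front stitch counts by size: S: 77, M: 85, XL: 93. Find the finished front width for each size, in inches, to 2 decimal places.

S 21.66 inches; M 23.91 inches; XL 26.16 inches.

16/4.5 = 3.556 sts per in.
S: 77 / 3.556 = 21.656 → 21.66 in.
M: 85 / 3.556 = 23.906 → 23.91 in.
XL: 93 / 3.556 = 26.156 → 26.16 in.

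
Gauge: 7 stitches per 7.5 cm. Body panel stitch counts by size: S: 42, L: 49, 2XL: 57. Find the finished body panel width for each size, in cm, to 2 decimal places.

7/7.5 = 0.933 sts per cm.
S: 42 / 0.933 = 45.000 → 45.00 cm.
L: 49 / 0.933 = 52.500 → 52.50 cm.
2XL: 57 / 0.933 = 61.071 → 61.07 cm.

S 45.00 cm; L 52.50 cm; 2XL 61.07 cm.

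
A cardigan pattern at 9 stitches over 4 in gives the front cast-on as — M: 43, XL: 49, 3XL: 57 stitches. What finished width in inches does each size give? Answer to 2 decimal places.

9/4 = 2.25 sts per in.
M: 43 / 2.25 = 19.111 → 19.11 in.
XL: 49 / 2.25 = 21.778 → 21.78 in.
3XL: 57 / 2.25 = 25.333 → 25.33 in.

M 19.11 inches; XL 21.78 inches; 3XL 25.33 inches.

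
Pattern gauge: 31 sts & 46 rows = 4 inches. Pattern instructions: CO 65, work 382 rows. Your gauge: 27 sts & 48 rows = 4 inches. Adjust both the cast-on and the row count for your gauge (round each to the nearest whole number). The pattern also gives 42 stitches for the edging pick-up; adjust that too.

Cast on 57 stitches; work 399 rows; edging pick-up 37 stitches.

Stitches: 65 × 27/31 = 56.61 → 57.
Rows: 382 × 48/46 = 398.61 → 399.
edging pick-up: 42 × 27/31 = 36.58 → 37.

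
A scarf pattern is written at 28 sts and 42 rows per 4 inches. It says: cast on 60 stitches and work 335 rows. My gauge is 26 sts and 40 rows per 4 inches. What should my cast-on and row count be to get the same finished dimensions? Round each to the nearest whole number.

Stitches: 60 × 26/28 = 55.71 → 56.
Rows: 335 × 40/42 = 319.05 → 319.

Cast on 56 stitches; work 319 rows.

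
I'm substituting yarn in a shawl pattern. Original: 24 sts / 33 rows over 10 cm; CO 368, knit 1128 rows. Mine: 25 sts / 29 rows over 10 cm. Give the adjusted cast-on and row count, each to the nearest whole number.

Cast on 383 stitches; work 991 rows.

Stitches: 368 × 25/24 = 383.33 → 383.
Rows: 1128 × 29/33 = 991.27 → 991.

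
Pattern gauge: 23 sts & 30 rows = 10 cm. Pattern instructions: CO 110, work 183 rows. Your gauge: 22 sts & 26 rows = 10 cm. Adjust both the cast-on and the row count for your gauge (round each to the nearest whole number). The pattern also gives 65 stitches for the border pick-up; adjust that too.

Cast on 105 stitches; work 159 rows; border pick-up 62 stitches.

Stitches: 110 × 22/23 = 105.22 → 105.
Rows: 183 × 26/30 = 158.60 → 159.
border pick-up: 65 × 22/23 = 62.17 → 62.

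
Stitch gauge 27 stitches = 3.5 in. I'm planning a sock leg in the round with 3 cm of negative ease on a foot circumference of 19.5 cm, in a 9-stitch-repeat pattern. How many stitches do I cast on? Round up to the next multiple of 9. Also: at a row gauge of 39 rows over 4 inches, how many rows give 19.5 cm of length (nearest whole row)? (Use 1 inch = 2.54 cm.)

Finished = 19.5 − 3 = 16.5 cm.
16.5 cm × 1/2.54 = 6.50 inches.
27/3.5 = 7.714 sts per in; 6.50 × 7.714 = 50.11 sts.
Next multiple of 9 → 54.
19.5 cm = 7.68 inches; × 9.75 = 74.85 → 75 rows.

Cast on 54 stitches; work 75 rows.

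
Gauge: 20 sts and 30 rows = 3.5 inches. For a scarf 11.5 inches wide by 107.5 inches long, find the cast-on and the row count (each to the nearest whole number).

Cast on 66 stitches and work 921 rows.

Stitch gauge = 20/3.5 = 5.714 sts/in; 11.5 × 5.714 = 65.71 → 66 sts.
Row gauge = 30/3.5 = 8.571 rows/in; 107.5 × 8.571 = 921.43 → 921 rows.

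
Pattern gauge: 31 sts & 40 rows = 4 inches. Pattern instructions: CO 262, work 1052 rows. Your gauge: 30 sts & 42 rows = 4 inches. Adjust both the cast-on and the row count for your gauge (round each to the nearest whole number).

Cast on 254 stitches; work 1105 rows.

Stitches: 262 × 30/31 = 253.55 → 254.
Rows: 1052 × 42/40 = 1104.60 → 1105.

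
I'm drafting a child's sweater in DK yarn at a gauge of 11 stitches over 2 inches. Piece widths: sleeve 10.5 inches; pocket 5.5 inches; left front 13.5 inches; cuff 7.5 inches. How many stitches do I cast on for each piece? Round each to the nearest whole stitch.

sleeve 58; pocket 30; left front 74; cuff 41.

Rate = 11/2 = 5.5 sts per in.
sleeve: 10.5 × 5.5 = 57.75 → 58.
pocket: 5.5 × 5.5 = 30.25 → 30.
left front: 13.5 × 5.5 = 74.25 → 74.
cuff: 7.5 × 5.5 = 41.25 → 41.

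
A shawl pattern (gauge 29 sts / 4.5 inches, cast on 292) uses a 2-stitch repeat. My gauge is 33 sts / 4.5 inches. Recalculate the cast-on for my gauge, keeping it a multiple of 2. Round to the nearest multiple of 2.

Cast on 332 stitches.

292 × 33 / 29 = 332.28.
Nearest multiple of 2: 332.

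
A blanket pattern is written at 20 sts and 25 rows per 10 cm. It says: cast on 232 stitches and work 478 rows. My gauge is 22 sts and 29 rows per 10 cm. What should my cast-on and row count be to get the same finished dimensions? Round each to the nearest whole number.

Cast on 255 stitches; work 554 rows.

Stitches: 232 × 22/20 = 255.20 → 255.
Rows: 478 × 29/25 = 554.48 → 554.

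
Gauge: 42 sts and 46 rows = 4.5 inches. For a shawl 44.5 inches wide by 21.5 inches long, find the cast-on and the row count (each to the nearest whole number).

Cast on 415 stitches and work 220 rows.

Stitch gauge = 42/4.5 = 9.333 sts/in; 44.5 × 9.333 = 415.33 → 415 sts.
Row gauge = 46/4.5 = 10.222 rows/in; 21.5 × 10.222 = 219.78 → 220 rows.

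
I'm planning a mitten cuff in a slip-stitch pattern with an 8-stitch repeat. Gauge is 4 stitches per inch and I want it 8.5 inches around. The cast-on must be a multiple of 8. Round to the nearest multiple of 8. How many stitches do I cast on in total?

Cast on 32 stitches.

4 / 1 = 4 sts per inch.
8.5 × 4 = 34.00 sts.
Nearest multiple of 8: 32.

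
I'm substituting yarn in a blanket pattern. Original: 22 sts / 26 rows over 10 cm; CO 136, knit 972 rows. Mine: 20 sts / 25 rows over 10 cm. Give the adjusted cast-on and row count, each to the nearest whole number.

Cast on 124 stitches; work 935 rows.

Stitches: 136 × 20/22 = 123.64 → 124.
Rows: 972 × 25/26 = 934.62 → 935.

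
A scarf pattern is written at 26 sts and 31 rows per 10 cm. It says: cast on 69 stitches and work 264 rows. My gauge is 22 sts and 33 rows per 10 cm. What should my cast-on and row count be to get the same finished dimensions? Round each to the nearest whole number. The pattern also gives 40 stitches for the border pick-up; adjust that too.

Cast on 58 stitches; work 281 rows; border pick-up 34 stitches.

Stitches: 69 × 22/26 = 58.38 → 58.
Rows: 264 × 33/31 = 281.03 → 281.
border pick-up: 40 × 22/26 = 33.85 → 34.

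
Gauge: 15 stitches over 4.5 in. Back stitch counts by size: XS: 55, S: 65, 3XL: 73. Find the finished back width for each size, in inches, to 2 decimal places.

XS 16.50 inches; S 19.50 inches; 3XL 21.90 inches.

15/4.5 = 3.333 sts per in.
XS: 55 / 3.333 = 16.500 → 16.50 in.
S: 65 / 3.333 = 19.500 → 19.50 in.
3XL: 73 / 3.333 = 21.900 → 21.90 in.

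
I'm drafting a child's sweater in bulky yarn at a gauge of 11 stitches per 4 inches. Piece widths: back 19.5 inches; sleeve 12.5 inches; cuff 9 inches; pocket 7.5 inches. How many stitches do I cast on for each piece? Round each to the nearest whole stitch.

Rate = 11/4 = 2.75 sts per in.
back: 19.5 × 2.75 = 53.62 → 54.
sleeve: 12.5 × 2.75 = 34.38 → 34.
cuff: 9 × 2.75 = 24.75 → 25.
pocket: 7.5 × 2.75 = 20.62 → 21.

back 54; sleeve 34; cuff 25; pocket 21.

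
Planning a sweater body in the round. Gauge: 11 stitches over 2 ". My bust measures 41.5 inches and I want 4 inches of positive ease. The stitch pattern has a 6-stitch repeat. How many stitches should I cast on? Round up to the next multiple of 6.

Finished = 41.5 + 4 = 45.5 inches.
11 / 2 = 5.5 sts/in.
45.5 × 5.5 = 250.25 sts.
Next multiple of 6: 252.

Cast on 252 stitches.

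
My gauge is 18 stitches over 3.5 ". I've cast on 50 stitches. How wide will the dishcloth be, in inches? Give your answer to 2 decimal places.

18 stitches / 3.5 inch = 5.143 stitches per inch.
50 / 5.143 = 9.722 inches.

9.72 inches.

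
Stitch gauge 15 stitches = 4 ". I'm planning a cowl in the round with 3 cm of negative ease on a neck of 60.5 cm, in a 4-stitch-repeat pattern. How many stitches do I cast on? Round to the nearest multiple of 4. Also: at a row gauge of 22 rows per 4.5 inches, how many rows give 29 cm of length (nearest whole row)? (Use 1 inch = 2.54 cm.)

Finished = 60.5 − 3 = 57.5 cm.
57.5 cm × 1/2.54 = 22.64 inches.
15/4 = 3.75 sts per in; 22.64 × 3.75 = 84.89 sts.
Nearest multiple of 4 → 84.
29 cm = 11.42 inches; × 4.889 = 55.82 → 56 rows.

Cast on 84 stitches; work 56 rows.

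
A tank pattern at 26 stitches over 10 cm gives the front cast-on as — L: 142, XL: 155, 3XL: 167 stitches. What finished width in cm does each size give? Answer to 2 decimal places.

L 54.62 cm; XL 59.62 cm; 3XL 64.23 cm.

26/10 = 2.6 sts per cm.
L: 142 / 2.6 = 54.615 → 54.62 cm.
XL: 155 / 2.6 = 59.615 → 59.62 cm.
3XL: 167 / 2.6 = 64.231 → 64.23 cm.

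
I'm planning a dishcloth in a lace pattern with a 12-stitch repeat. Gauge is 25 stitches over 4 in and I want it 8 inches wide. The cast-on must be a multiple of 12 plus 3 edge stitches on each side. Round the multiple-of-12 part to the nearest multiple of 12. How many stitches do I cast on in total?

Cast on 54 stitches.

25 / 4 = 6.25 sts per inch.
8 × 6.25 = 50.00 sts.
Less 6 edge sts → 44.00 for the repeat.
Nearest multiple of 12: 48.
Add back 6 edge sts → 54.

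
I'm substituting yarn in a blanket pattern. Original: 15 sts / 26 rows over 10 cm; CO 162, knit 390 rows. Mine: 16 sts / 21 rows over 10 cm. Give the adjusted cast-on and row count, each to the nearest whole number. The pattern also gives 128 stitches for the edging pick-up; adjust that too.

Stitches: 162 × 16/15 = 172.80 → 173.
Rows: 390 × 21/26 = 315.00 → 315.
edging pick-up: 128 × 16/15 = 136.53 → 137.

Cast on 173 stitches; work 315 rows; edging pick-up 137 stitches.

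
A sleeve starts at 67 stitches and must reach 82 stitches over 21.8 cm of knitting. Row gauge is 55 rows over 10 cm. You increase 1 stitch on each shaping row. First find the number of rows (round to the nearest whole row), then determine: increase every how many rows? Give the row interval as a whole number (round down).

Increase every 8th row.

Rows = 21.8 × 5.5 = 119.9 → 120 rows.
Stitches to add: 15 → 15 shaping rows (at 1 st each).
120 / 15 = 8.00 → every 8 rows.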